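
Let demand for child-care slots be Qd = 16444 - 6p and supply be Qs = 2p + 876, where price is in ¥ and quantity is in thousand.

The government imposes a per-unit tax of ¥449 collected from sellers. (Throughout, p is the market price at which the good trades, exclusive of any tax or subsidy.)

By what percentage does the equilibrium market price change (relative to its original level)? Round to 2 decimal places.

+5.77

Before the shock: 16444 - 6p = 2p + 876 ⇒ 15568 = 8p ⇒ p = 1946, Q = 4768.
Since sellers keep the price net of the tax, the effective supply curve becomes Qs = 2p - 22.
Setting them equal: 16444 - 6p = 2p - 22 → 16466 = 8p, so p = 2058.25 and Q = 4094.5.
%Δp = (2058.25 − 1946) / 1946 × 100 = +5.77%.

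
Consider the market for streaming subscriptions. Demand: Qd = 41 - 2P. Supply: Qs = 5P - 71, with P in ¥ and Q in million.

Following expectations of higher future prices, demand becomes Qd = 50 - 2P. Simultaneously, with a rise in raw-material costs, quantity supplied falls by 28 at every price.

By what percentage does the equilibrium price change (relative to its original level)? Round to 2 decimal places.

+33.04

Before the shock: 41 - 2P = 5P - 71 ⇒ 112 = 7P ⇒ P = 16, Q = 9.
The new curves are Qd = 50 - 2P (demand) and Qs = 5P - 99 (supply).
New equilibrium: 50 - 2P = 5P - 99 ⇒ 149 = 7P ⇒ P = 149/7 ≈ 21.2857, Q = 52/7 ≈ 7.4286.
%ΔP = (21.2857 − 16) / 16 × 100 = +33.04%.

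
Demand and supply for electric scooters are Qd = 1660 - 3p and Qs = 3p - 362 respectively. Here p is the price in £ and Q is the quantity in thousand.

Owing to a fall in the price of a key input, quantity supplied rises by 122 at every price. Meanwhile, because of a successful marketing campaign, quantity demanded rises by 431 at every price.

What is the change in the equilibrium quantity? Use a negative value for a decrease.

+276.5

Original equilibrium: 1660 - 3p = 3p - 362 gives 2022 = 6p, so p = 337 and Q = 649.
The shock moves the curves to Qd = 2091 - 3p and Qs = 3p - 240.
Clearing the new market: 2091 - 3p = 3p - 240, so p = 388.5 and Q = 925.5.
ΔQ = 925.5 − 649 = +276.5.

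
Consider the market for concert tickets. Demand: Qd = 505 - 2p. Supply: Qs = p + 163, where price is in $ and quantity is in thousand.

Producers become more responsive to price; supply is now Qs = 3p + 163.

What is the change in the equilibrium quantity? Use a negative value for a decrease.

Before the shock: 505 - 2p = p + 163 ⇒ 342 = 3p ⇒ p = 114, Q = 277.
The shock moves the curves to Qd = 505 - 2p and Qs = 3p + 163.
New equilibrium: 505 - 2p = 3p + 163 ⇒ 342 = 5p ⇒ p = 68.4, Q = 368.2.
ΔQ = 368.2 − 277 = +91.2.

+91.2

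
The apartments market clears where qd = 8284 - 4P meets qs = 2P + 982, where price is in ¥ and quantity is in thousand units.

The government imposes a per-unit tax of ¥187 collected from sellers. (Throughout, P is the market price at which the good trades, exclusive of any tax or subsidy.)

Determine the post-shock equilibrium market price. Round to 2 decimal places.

1279.33

Original equilibrium: 8284 - 4P = 2P + 982 gives 7302 = 6P, so P = 1217 and q = 3416.
Since sellers keep the price net of the tax, the effective supply curve becomes qs = 2P + 608.
Equate the new curves: 8284 - 4P = 2P + 608, giving 7676 = 6P, P = 3838/3 ≈ 1279.3333, q = 9500/3 ≈ 3166.6667.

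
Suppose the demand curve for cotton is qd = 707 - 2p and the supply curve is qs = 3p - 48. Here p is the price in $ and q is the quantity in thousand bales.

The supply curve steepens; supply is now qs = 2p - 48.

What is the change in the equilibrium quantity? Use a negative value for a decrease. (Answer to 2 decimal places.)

Initially, 707 - 2p = 3p - 48, so 755 = 5p and p = 151, q = 405.
The shock moves the curves to qd = 707 - 2p and qs = 2p - 48.
Clearing the new market: 707 - 2p = 2p - 48, so p = 188.75 and q = 329.5.
Δq = 329.5 − 405 = -75.50.

-75.50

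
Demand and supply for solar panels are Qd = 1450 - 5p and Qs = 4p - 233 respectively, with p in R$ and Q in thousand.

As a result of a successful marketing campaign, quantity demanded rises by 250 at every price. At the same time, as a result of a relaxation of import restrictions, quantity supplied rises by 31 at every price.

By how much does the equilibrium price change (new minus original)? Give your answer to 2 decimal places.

Original equilibrium: 1450 - 5p = 4p - 233 gives 1683 = 9p, so p = 187 and Q = 515.
The shock moves the curves to Qd = 1700 - 5p and Qs = 4p - 202.
Equate the new curves: 1700 - 5p = 4p - 202, giving 1902 = 9p, p = 634/3 ≈ 211.3333, Q = 1930/3 ≈ 643.3333.
Δp = 211.3333 − 187 = +24.33.

+24.33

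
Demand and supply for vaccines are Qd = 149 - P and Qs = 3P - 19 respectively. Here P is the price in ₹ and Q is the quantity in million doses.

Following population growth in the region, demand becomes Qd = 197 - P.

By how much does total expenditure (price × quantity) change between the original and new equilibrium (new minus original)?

+3228

Original equilibrium: 149 - P = 3P - 19 gives 168 = 4P, so P = 42 and Q = 107.
After the shift, demand is Qd = 197 - P and supply is Qs = 3P - 19.
Clearing the new market: 197 - P = 3P - 19, so P = 54 and Q = 143.
Expenditure moves from 42×107 = 4494 to 54×143 = 7722; change = +3228.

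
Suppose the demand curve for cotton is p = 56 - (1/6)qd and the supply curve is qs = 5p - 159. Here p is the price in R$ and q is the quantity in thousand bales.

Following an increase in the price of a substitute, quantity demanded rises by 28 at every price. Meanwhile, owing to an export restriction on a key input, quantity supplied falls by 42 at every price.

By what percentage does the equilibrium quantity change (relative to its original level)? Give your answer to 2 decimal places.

Initially, 336 - 6p = 5p - 159, so 495 = 11p and p = 45, q = 66.
After the shift, demand is qd = 364 - 6p and supply is qs = 5p - 201.
Clearing the new market: 364 - 6p = 5p - 201, so p = 565/11 ≈ 51.3636 and q = 614/11 ≈ 55.8182.
%Δq = (55.8182 − 66) / 66 × 100 = -15.43%.

-15.43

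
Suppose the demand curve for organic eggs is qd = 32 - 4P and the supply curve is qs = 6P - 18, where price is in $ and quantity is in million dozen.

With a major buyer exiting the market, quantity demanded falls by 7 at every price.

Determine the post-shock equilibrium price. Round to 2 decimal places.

4.30

Initially, 32 - 4P = 6P - 18, so 50 = 10P and P = 5, q = 12.
The shock moves the curves to qd = 25 - 4P and qs = 6P - 18.
Equate the new curves: 25 - 4P = 6P - 18, giving 43 = 10P, P = 4.3, q = 7.8.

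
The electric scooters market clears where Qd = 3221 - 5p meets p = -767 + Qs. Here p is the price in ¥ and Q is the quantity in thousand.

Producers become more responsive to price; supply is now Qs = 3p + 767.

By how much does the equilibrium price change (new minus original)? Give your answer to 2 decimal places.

Solve the original market: 3221 - 5p = p + 767, hence p = 409 and Q = 1176.
With the change applied: demand Qd = 3221 - 5p, supply Qs = 3p + 767.
Clearing the new market: 3221 - 5p = 3p + 767, so p = 306.75 and Q = 1687.25.
Δp = 306.75 − 409 = -102.25.

-102.25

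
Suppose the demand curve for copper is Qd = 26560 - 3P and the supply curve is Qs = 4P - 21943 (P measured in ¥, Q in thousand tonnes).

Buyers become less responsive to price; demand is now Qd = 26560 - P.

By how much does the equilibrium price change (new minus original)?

Initially, 26560 - 3P = 4P - 21943, so 48503 = 7P and P = 6929, Q = 5773.
With the change applied: demand Qd = 26560 - P, supply Qs = 4P - 21943.
Setting them equal: 26560 - P = 4P - 21943 → 48503 = 5P, so P = 9700.6 and Q = 16859.4.
ΔP = 9700.6 − 6929 = +2771.6.

+2771.6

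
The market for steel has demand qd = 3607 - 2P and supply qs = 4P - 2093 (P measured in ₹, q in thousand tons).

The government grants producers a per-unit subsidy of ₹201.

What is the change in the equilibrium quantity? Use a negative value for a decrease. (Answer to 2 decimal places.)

+268.00

Solve the original market: 3607 - 2P = 4P - 2093, hence P = 950 and q = 1707.
Since sellers receive the price plus the subsidy, the effective supply curve becomes qs = 4P - 1289.
Clearing the new market: 3607 - 2P = 4P - 1289, so P = 816 and q = 1975.
Δq = 1975 − 1707 = +268.00.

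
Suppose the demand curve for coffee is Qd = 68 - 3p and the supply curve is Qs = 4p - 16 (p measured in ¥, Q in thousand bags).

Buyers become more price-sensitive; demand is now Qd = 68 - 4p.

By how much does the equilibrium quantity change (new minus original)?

-6

Solve the original market: 68 - 3p = 4p - 16, hence p = 12 and Q = 32.
After the shift, demand is Qd = 68 - 4p and supply is Qs = 4p - 16.
Clearing the new market: 68 - 4p = 4p - 16, so p = 10.5 and Q = 26.
ΔQ = 26 − 32 = -6.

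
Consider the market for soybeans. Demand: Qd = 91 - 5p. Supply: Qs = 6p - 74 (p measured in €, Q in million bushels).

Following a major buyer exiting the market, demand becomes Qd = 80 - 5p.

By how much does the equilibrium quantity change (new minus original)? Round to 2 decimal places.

-6.00

Solve the original market: 91 - 5p = 6p - 74, hence p = 15 and Q = 16.
The new curves are Qd = 80 - 5p (demand) and Qs = 6p - 74 (supply).
New equilibrium: 80 - 5p = 6p - 74 ⇒ 154 = 11p ⇒ p = 14, Q = 10.
ΔQ = 10 − 16 = -6.00.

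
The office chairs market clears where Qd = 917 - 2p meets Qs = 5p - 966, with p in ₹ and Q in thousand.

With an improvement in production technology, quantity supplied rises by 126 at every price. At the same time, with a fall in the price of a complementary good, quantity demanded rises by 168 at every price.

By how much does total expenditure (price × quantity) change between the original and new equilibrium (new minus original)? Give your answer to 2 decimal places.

Original equilibrium: 917 - 2p = 5p - 966 gives 1883 = 7p, so p = 269 and Q = 379.
The shock moves the curves to Qd = 1085 - 2p and Qs = 5p - 840.
Setting them equal: 1085 - 2p = 5p - 840 → 1925 = 7p, so p = 275 and Q = 535.
Expenditure moves from 269×379 = 101951 to 275×535 = 147125; change = +45174.00.

+45174.00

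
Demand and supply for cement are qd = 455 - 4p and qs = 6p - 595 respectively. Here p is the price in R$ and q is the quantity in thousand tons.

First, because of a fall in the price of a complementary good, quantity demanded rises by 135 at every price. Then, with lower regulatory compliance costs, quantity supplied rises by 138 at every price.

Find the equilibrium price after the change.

Before the shock: 455 - 4p = 6p - 595 ⇒ 1050 = 10p ⇒ p = 105, q = 35.
The new curves are qd = 590 - 4p (demand) and qs = 6p - 457 (supply).
Equate the new curves: 590 - 4p = 6p - 457, giving 1047 = 10p, p = 104.7, q = 171.2.

104.7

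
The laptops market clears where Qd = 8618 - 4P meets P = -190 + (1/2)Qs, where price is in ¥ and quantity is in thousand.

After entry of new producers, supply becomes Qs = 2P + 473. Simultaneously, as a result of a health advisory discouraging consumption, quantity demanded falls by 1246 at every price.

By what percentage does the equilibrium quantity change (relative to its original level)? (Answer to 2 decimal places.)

Original equilibrium: 8618 - 4P = 2P + 380 gives 8238 = 6P, so P = 1373 and Q = 3126.
With the change applied: demand Qd = 7372 - 4P, supply Qs = 2P + 473.
New equilibrium: 7372 - 4P = 2P + 473 ⇒ 6899 = 6P ⇒ P = 6899/6 ≈ 1149.8333, Q = 8318/3 ≈ 2772.6667.
%ΔQ = (2772.6667 − 3126) / 3126 × 100 = -11.30%.

-11.30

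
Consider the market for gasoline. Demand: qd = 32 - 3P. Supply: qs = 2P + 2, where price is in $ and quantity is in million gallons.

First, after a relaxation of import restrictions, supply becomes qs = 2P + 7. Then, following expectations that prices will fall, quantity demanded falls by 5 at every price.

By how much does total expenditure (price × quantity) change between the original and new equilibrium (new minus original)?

Solve the original market: 32 - 3P = 2P + 2, hence P = 6 and q = 14.
The new curves are qd = 27 - 3P (demand) and qs = 2P + 7 (supply).
Equate the new curves: 27 - 3P = 2P + 7, giving 20 = 5P, P = 4, q = 15.
Expenditure moves from 6×14 = 84 to 4×15 = 60; change = -24.

-24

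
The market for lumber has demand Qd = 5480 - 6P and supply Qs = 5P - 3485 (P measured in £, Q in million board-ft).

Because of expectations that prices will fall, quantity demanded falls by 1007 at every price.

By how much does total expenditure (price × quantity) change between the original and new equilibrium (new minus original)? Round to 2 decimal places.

Initially, 5480 - 6P = 5P - 3485, so 8965 = 11P and P = 815, Q = 590.
The shock moves the curves to Qd = 4473 - 6P and Qs = 5P - 3485.
Equate the new curves: 4473 - 6P = 5P - 3485, giving 7958 = 11P, P = 7958/11 ≈ 723.4545, Q = 1455/11 ≈ 132.2727.
Expenditure moves from 815×590 = 480850 to 723.4545×132.2727 = 95693.3058; change = -385156.69.

-385156.69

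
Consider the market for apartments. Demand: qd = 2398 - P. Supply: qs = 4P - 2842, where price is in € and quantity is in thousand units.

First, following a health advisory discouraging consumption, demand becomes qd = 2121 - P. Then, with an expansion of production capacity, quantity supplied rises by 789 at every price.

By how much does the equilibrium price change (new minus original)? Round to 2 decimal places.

-213.20

Before the shock: 2398 - P = 4P - 2842 ⇒ 5240 = 5P ⇒ P = 1048, q = 1350.
With the change applied: demand qd = 2121 - P, supply qs = 4P - 2053.
New equilibrium: 2121 - P = 4P - 2053 ⇒ 4174 = 5P ⇒ P = 834.8, q = 1286.2.
ΔP = 834.8 − 1048 = -213.20.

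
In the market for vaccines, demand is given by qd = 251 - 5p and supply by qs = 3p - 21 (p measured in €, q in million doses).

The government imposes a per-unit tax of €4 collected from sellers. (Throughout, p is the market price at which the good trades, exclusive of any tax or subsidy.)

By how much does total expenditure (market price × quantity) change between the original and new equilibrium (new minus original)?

-144.75

Solve the original market: 251 - 5p = 3p - 21, hence p = 34 and q = 81.
Since sellers keep the price net of the tax, the effective supply curve becomes qs = 3p - 33.
Clearing the new market: 251 - 5p = 3p - 33, so p = 35.5 and q = 73.5.
Expenditure moves from 34×81 = 2754 to 35.5×73.5 = 2609.25; change = -144.75.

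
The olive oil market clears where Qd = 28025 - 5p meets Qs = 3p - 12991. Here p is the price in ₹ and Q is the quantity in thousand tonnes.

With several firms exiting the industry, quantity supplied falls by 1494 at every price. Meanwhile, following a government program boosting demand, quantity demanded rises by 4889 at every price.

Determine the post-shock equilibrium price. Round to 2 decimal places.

5924.88

Original equilibrium: 28025 - 5p = 3p - 12991 gives 41016 = 8p, so p = 5127 and Q = 2390.
After the shift, demand is Qd = 32914 - 5p and supply is Qs = 3p - 14485.
Clearing the new market: 32914 - 5p = 3p - 14485, so p = 5924.875 and Q = 3289.625.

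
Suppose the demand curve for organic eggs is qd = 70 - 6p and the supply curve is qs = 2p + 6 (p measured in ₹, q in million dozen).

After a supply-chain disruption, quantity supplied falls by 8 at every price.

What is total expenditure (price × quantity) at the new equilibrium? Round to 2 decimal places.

144.00

Initially, 70 - 6p = 2p + 6, so 64 = 8p and p = 8, q = 22.
The shock moves the curves to qd = 70 - 6p and qs = 2p - 2.
Equate the new curves: 70 - 6p = 2p - 2, giving 72 = 8p, p = 9, q = 16.
New expenditure = 9 × 16 = 144.00.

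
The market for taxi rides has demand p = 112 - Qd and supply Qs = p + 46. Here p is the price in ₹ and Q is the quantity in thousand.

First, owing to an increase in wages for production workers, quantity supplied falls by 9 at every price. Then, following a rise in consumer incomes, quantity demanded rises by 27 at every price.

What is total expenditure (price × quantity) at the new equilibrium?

Solve the original market: 112 - p = p + 46, hence p = 33 and Q = 79.
The shock moves the curves to Qd = 139 - p and Qs = p + 37.
Setting them equal: 139 - p = p + 37 → 102 = 2p, so p = 51 and Q = 88.
New expenditure = 51 × 88 = 4488.

4488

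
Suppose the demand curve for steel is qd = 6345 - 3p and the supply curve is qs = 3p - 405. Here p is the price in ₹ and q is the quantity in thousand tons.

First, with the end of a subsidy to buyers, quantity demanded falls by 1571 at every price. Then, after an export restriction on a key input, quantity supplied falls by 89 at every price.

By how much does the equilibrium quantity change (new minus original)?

-830

Before the shock: 6345 - 3p = 3p - 405 ⇒ 6750 = 6p ⇒ p = 1125, q = 2970.
The shock moves the curves to qd = 4774 - 3p and qs = 3p - 494.
Setting them equal: 4774 - 3p = 3p - 494 → 5268 = 6p, so p = 878 and q = 2140.
Δq = 2140 − 2970 = -830.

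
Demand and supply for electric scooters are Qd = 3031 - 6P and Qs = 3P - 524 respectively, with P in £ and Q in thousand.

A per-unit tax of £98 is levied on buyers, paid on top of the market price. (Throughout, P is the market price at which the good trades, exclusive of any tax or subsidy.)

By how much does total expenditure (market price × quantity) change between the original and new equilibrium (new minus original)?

Original equilibrium: 3031 - 6P = 3P - 524 gives 3555 = 9P, so P = 395 and Q = 661.
Since buyers pay the price plus the tax, the effective demand curve becomes Qd = 2443 - 6P.
New equilibrium: 2443 - 6P = 3P - 524 ⇒ 2967 = 9P ⇒ P = 989/3 ≈ 329.6667, Q = 465.
Expenditure moves from 395×661 = 261095 to 329.6667×465 = 153295; change = -107800.

-107800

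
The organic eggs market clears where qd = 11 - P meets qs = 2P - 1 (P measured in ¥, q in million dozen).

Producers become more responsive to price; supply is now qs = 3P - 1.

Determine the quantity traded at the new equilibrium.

Before the shock: 11 - P = 2P - 1 ⇒ 12 = 3P ⇒ P = 4, q = 7.
The shock moves the curves to qd = 11 - P and qs = 3P - 1.
Setting them equal: 11 - P = 3P - 1 → 12 = 4P, so P = 3 and q = 8.

8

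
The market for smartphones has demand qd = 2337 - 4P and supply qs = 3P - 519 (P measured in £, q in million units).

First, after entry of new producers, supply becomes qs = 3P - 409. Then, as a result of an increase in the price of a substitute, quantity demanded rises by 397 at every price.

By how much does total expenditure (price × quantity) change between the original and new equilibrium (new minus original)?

Before the shock: 2337 - 4P = 3P - 519 ⇒ 2856 = 7P ⇒ P = 408, q = 705.
After the shift, demand is qd = 2734 - 4P and supply is qs = 3P - 409.
Equate the new curves: 2734 - 4P = 3P - 409, giving 3143 = 7P, P = 449, q = 938.
Expenditure moves from 408×705 = 287640 to 449×938 = 421162; change = +133522.

+133522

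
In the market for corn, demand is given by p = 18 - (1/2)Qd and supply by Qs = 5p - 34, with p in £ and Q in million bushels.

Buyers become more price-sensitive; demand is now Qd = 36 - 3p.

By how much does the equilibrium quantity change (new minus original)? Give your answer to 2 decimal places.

-6.25

Before the shock: 36 - 2p = 5p - 34 ⇒ 70 = 7p ⇒ p = 10, Q = 16.
The shock moves the curves to Qd = 36 - 3p and Qs = 5p - 34.
Setting them equal: 36 - 3p = 5p - 34 → 70 = 8p, so p = 8.75 and Q = 9.75.
ΔQ = 9.75 − 16 = -6.25.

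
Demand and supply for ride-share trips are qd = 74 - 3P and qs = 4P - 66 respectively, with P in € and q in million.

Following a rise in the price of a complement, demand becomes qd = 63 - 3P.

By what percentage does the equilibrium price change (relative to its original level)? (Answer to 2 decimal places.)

-7.86

Initially, 74 - 3P = 4P - 66, so 140 = 7P and P = 20, q = 14.
After the shift, demand is qd = 63 - 3P and supply is qs = 4P - 66.
New equilibrium: 63 - 3P = 4P - 66 ⇒ 129 = 7P ⇒ P = 129/7 ≈ 18.4286, q = 54/7 ≈ 7.7143.
%ΔP = (18.4286 − 20) / 20 × 100 = -7.86%.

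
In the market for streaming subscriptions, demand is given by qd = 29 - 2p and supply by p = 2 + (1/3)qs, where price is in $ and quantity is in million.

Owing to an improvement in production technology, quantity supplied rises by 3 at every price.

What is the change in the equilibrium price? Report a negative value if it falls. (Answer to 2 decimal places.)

-0.60

Solve the original market: 29 - 2p = 3p - 6, hence p = 7 and q = 15.
After the shift, demand is qd = 29 - 2p and supply is qs = 3p - 3.
Equate the new curves: 29 - 2p = 3p - 3, giving 32 = 5p, p = 6.4, q = 16.2.
Δp = 6.4 − 7 = -0.60.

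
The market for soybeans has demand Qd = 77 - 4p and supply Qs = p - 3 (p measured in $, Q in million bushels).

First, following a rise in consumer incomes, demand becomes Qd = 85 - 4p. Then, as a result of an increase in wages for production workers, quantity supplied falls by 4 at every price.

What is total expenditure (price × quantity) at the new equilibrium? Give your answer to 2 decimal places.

209.76

Before the shock: 77 - 4p = p - 3 ⇒ 80 = 5p ⇒ p = 16, Q = 13.
With the change applied: demand Qd = 85 - 4p, supply Qs = p - 7.
Clearing the new market: 85 - 4p = p - 7, so p = 18.4 and Q = 11.4.
New expenditure = 18.4 × 11.4 = 209.76.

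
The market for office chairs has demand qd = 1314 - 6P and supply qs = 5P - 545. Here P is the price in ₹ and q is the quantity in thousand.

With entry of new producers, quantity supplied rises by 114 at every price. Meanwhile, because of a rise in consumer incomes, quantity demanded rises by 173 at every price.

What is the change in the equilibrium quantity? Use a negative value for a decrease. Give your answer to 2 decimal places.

Original equilibrium: 1314 - 6P = 5P - 545 gives 1859 = 11P, so P = 169 and q = 300.
The shock moves the curves to qd = 1487 - 6P and qs = 5P - 431.
Setting them equal: 1487 - 6P = 5P - 431 → 1918 = 11P, so P = 1918/11 ≈ 174.3636 and q = 4849/11 ≈ 440.8182.
Δq = 440.8182 − 300 = +140.82.

+140.82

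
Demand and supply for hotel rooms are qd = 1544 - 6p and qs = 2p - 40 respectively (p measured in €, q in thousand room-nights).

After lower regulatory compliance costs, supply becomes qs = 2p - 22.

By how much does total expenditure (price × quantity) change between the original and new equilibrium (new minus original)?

Solve the original market: 1544 - 6p = 2p - 40, hence p = 198 and q = 356.
The shock moves the curves to qd = 1544 - 6p and qs = 2p - 22.
Setting them equal: 1544 - 6p = 2p - 22 → 1566 = 8p, so p = 195.75 and q = 369.5.
Expenditure moves from 198×356 = 70488 to 195.75×369.5 = 72329.625; change = +1841.625.

+1841.625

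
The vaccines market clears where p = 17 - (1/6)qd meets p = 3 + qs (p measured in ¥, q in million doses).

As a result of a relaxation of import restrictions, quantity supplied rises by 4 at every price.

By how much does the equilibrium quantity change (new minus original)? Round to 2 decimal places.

+3.43

Before the shock: 102 - 6p = p - 3 ⇒ 105 = 7p ⇒ p = 15, q = 12.
The shock moves the curves to qd = 102 - 6p and qs = p + 1.
Equate the new curves: 102 - 6p = p + 1, giving 101 = 7p, p = 101/7 ≈ 14.4286, q = 108/7 ≈ 15.4286.
Δq = 15.4286 − 12 = +3.43.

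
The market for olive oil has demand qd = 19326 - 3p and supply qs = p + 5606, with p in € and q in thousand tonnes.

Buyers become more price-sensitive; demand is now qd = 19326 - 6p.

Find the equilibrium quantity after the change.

Original equilibrium: 19326 - 3p = p + 5606 gives 13720 = 4p, so p = 3430 and q = 9036.
With the change applied: demand qd = 19326 - 6p, supply qs = p + 5606.
Clearing the new market: 19326 - 6p = p + 5606, so p = 1960 and q = 7566.

7566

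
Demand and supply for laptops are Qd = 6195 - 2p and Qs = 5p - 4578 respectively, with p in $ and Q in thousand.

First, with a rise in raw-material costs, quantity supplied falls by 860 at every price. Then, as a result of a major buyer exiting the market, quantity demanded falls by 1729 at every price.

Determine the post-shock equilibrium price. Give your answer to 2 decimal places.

1414.86

Solve the original market: 6195 - 2p = 5p - 4578, hence p = 1539 and Q = 3117.
After the shift, demand is Qd = 4466 - 2p and supply is Qs = 5p - 5438.
Setting them equal: 4466 - 2p = 5p - 5438 → 9904 = 7p, so p = 9904/7 ≈ 1414.8571 and Q = 11454/7 ≈ 1636.2857.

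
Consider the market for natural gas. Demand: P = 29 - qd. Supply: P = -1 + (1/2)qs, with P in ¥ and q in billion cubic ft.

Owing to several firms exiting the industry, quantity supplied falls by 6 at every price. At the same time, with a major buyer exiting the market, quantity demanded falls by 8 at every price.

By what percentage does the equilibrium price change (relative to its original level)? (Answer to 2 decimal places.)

-7.41

Initially, 29 - P = 2P + 2, so 27 = 3P and P = 9, q = 20.
After the shift, demand is qd = 21 - P and supply is qs = 2P - 4.
Clearing the new market: 21 - P = 2P - 4, so P = 25/3 ≈ 8.3333 and q = 38/3 ≈ 12.6667.
%ΔP = (8.3333 − 9) / 9 × 100 = -7.41%.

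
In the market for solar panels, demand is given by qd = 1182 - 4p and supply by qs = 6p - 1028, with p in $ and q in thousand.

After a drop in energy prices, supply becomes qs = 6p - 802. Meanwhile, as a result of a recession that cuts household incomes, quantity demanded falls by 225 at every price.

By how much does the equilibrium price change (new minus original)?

-45.1

Solve the original market: 1182 - 4p = 6p - 1028, hence p = 221 and q = 298.
The new curves are qd = 957 - 4p (demand) and qs = 6p - 802 (supply).
Clearing the new market: 957 - 4p = 6p - 802, so p = 175.9 and q = 253.4.
Δp = 175.9 − 221 = -45.1.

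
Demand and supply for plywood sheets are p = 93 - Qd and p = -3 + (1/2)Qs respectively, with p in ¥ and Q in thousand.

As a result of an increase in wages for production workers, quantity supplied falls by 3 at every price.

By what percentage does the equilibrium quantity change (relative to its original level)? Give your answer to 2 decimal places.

-1.56

Initially, 93 - p = 2p + 6, so 87 = 3p and p = 29, Q = 64.
With the change applied: demand Qd = 93 - p, supply Qs = 2p + 3.
New equilibrium: 93 - p = 2p + 3 ⇒ 90 = 3p ⇒ p = 30, Q = 63.
%ΔQ = (63 − 64) / 64 × 100 = -1.56%.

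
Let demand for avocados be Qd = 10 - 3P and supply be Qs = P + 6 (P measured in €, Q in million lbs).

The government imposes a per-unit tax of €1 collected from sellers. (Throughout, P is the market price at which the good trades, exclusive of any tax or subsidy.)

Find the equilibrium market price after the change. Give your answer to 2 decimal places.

Initially, 10 - 3P = P + 6, so 4 = 4P and P = 1, Q = 7.
Since sellers keep the price net of the tax, the effective supply curve becomes Qs = P + 5.
Setting them equal: 10 - 3P = P + 5 → 5 = 4P, so P = 1.25 and Q = 6.25.

1.25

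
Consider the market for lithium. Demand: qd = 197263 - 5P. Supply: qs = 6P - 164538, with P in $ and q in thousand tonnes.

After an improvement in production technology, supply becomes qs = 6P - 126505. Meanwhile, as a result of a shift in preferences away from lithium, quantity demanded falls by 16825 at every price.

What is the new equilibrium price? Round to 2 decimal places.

27903.91

Before the shock: 197263 - 5P = 6P - 164538 ⇒ 361801 = 11P ⇒ P = 32891, q = 32808.
With the change applied: demand qd = 180438 - 5P, supply qs = 6P - 126505.
Equate the new curves: 180438 - 5P = 6P - 126505, giving 306943 = 11P, P = 306943/11 ≈ 27903.9091, q = 450103/11 ≈ 40918.4545.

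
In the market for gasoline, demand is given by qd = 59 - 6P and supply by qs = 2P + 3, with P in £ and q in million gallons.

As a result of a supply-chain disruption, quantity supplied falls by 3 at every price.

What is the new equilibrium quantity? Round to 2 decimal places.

Solve the original market: 59 - 6P = 2P + 3, hence P = 7 and q = 17.
The shock moves the curves to qd = 59 - 6P and qs = 2P.
Equate the new curves: 59 - 6P = 2P, giving 59 = 8P, P = 7.375, q = 14.75.

14.75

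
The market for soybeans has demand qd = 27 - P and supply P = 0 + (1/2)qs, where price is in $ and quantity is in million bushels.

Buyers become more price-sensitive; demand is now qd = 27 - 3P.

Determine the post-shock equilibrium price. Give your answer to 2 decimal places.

Original equilibrium: 27 - P = 2P gives 27 = 3P, so P = 9 and q = 18.
The shock moves the curves to qd = 27 - 3P and qs = 2P.
Clearing the new market: 27 - 3P = 2P, so P = 5.4 and q = 10.8.

5.40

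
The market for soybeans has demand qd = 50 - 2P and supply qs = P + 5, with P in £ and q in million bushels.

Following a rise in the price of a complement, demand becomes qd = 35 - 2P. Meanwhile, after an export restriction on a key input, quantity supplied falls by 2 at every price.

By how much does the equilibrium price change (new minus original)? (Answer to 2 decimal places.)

Initially, 50 - 2P = P + 5, so 45 = 3P and P = 15, q = 20.
The shock moves the curves to qd = 35 - 2P and qs = P + 3.
Setting them equal: 35 - 2P = P + 3 → 32 = 3P, so P = 32/3 ≈ 10.6667 and q = 41/3 ≈ 13.6667.
ΔP = 10.6667 − 15 = -4.33.

-4.33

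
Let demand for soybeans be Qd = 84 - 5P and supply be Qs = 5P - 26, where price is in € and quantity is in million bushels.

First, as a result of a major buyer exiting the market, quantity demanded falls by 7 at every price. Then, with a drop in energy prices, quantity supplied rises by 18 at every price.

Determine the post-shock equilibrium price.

8.5

Before the shock: 84 - 5P = 5P - 26 ⇒ 110 = 10P ⇒ P = 11, Q = 29.
The shock moves the curves to Qd = 77 - 5P and Qs = 5P - 8.
Equate the new curves: 77 - 5P = 5P - 8, giving 85 = 10P, P = 8.5, Q = 34.5.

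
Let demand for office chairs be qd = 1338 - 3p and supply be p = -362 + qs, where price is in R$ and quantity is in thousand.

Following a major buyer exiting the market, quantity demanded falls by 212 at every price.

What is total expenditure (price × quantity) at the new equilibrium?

105623

Before the shock: 1338 - 3p = p + 362 ⇒ 976 = 4p ⇒ p = 244, q = 606.
The shock moves the curves to qd = 1126 - 3p and qs = p + 362.
Equate the new curves: 1126 - 3p = p + 362, giving 764 = 4p, p = 191, q = 553.
New expenditure = 191 × 553 = 105623.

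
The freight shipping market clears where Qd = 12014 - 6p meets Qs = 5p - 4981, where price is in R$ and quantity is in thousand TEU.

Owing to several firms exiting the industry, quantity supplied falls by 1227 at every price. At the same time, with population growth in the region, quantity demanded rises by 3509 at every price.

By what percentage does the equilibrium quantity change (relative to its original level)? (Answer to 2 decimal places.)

Solve the original market: 12014 - 6p = 5p - 4981, hence p = 1545 and Q = 2744.
With the change applied: demand Qd = 15523 - 6p, supply Qs = 5p - 6208.
New equilibrium: 15523 - 6p = 5p - 6208 ⇒ 21731 = 11p ⇒ p = 21731/11 ≈ 1975.5455, Q = 40367/11 ≈ 3669.7273.
%ΔQ = (3669.7273 − 2744) / 2744 × 100 = +33.74%.

+33.74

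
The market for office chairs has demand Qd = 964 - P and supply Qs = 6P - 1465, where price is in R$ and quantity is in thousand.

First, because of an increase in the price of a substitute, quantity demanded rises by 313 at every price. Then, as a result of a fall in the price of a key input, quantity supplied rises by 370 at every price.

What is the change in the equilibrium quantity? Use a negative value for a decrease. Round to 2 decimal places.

+321.14

Original equilibrium: 964 - P = 6P - 1465 gives 2429 = 7P, so P = 347 and Q = 617.
With the change applied: demand Qd = 1277 - P, supply Qs = 6P - 1095.
Clearing the new market: 1277 - P = 6P - 1095, so P = 2372/7 ≈ 338.8571 and Q = 6567/7 ≈ 938.1429.
ΔQ = 938.1429 − 617 = +321.14.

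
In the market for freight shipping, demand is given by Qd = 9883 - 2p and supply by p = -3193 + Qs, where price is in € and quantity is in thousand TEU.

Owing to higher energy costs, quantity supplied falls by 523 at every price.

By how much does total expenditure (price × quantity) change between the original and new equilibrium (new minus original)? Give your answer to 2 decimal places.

+107098.78

Before the shock: 9883 - 2p = p + 3193 ⇒ 6690 = 3p ⇒ p = 2230, Q = 5423.
The new curves are Qd = 9883 - 2p (demand) and Qs = p + 2670 (supply).
New equilibrium: 9883 - 2p = p + 2670 ⇒ 7213 = 3p ⇒ p = 7213/3 ≈ 2404.3333, Q = 15223/3 ≈ 5074.3333.
Expenditure moves from 2230×5423 = 12093290 to 2404.3333×5074.3333 = 12200388.7778; change = +107098.78.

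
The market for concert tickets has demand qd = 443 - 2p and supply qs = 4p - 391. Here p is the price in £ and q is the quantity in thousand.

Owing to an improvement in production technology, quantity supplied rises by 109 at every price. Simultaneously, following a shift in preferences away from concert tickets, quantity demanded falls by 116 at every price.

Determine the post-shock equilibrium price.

Initially, 443 - 2p = 4p - 391, so 834 = 6p and p = 139, q = 165.
With the change applied: demand qd = 327 - 2p, supply qs = 4p - 282.
Setting them equal: 327 - 2p = 4p - 282 → 609 = 6p, so p = 101.5 and q = 124.

101.5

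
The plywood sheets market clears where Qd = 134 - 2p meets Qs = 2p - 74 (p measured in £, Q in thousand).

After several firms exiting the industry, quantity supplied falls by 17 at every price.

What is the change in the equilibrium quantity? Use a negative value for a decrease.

-8.5

Initially, 134 - 2p = 2p - 74, so 208 = 4p and p = 52, Q = 30.
The shock moves the curves to Qd = 134 - 2p and Qs = 2p - 91.
Equate the new curves: 134 - 2p = 2p - 91, giving 225 = 4p, p = 56.25, Q = 21.5.
ΔQ = 21.5 − 30 = -8.5.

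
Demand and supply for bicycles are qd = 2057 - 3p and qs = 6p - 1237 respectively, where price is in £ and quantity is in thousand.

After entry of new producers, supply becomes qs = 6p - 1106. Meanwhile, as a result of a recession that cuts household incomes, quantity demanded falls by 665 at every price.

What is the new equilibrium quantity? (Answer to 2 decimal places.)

Before the shock: 2057 - 3p = 6p - 1237 ⇒ 3294 = 9p ⇒ p = 366, q = 959.
After the shift, demand is qd = 1392 - 3p and supply is qs = 6p - 1106.
Clearing the new market: 1392 - 3p = 6p - 1106, so p = 2498/9 ≈ 277.5556 and q = 1678/3 ≈ 559.3333.

559.33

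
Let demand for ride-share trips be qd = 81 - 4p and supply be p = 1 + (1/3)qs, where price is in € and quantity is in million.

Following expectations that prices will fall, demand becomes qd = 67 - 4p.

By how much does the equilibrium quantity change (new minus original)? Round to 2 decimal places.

-6.00

Before the shock: 81 - 4p = 3p - 3 ⇒ 84 = 7p ⇒ p = 12, q = 33.
With the change applied: demand qd = 67 - 4p, supply qs = 3p - 3.
New equilibrium: 67 - 4p = 3p - 3 ⇒ 70 = 7p ⇒ p = 10, q = 27.
Δq = 27 − 33 = -6.00.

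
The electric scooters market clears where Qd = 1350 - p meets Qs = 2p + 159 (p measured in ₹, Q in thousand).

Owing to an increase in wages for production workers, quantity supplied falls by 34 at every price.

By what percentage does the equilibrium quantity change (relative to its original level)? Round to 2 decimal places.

-1.19

Initially, 1350 - p = 2p + 159, so 1191 = 3p and p = 397, Q = 953.
With the change applied: demand Qd = 1350 - p, supply Qs = 2p + 125.
Equate the new curves: 1350 - p = 2p + 125, giving 1225 = 3p, p = 1225/3 ≈ 408.3333, Q = 2825/3 ≈ 941.6667.
%ΔQ = (941.6667 − 953) / 953 × 100 = -1.19%.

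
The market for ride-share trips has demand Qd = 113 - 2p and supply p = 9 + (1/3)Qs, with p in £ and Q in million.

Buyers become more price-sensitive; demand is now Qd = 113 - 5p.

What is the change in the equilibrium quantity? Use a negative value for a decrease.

Solve the original market: 113 - 2p = 3p - 27, hence p = 28 and Q = 57.
The new curves are Qd = 113 - 5p (demand) and Qs = 3p - 27 (supply).
New equilibrium: 113 - 5p = 3p - 27 ⇒ 140 = 8p ⇒ p = 17.5, Q = 25.5.
ΔQ = 25.5 − 57 = -31.5.

-31.5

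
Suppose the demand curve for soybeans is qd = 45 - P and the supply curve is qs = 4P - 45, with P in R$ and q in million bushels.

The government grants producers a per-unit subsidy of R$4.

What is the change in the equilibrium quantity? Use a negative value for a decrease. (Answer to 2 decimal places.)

Before the shock: 45 - P = 4P - 45 ⇒ 90 = 5P ⇒ P = 18, q = 27.
Since sellers receive the price plus the subsidy, the effective supply curve becomes qs = 4P - 29.
Equate the new curves: 45 - P = 4P - 29, giving 74 = 5P, P = 14.8, q = 30.2.
Δq = 30.2 − 27 = +3.20.

+3.20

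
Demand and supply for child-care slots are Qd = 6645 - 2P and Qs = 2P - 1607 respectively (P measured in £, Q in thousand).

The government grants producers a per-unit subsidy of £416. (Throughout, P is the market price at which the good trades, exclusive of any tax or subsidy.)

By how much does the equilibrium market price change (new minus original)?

Before the shock: 6645 - 2P = 2P - 1607 ⇒ 8252 = 4P ⇒ P = 2063, Q = 2519.
Since sellers receive the price plus the subsidy, the effective supply curve becomes Qs = 2P - 775.
New equilibrium: 6645 - 2P = 2P - 775 ⇒ 7420 = 4P ⇒ P = 1855, Q = 2935.
ΔP = 1855 − 2063 = -208.

-208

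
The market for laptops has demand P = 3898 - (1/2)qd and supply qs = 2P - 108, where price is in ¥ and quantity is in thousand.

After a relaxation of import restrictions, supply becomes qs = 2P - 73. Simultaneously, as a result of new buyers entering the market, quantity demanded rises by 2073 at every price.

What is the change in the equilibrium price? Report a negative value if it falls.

Original equilibrium: 7796 - 2P = 2P - 108 gives 7904 = 4P, so P = 1976 and q = 3844.
The shock moves the curves to qd = 9869 - 2P and qs = 2P - 73.
Clearing the new market: 9869 - 2P = 2P - 73, so P = 2485.5 and q = 4898.
ΔP = 2485.5 − 1976 = +509.5.

+509.5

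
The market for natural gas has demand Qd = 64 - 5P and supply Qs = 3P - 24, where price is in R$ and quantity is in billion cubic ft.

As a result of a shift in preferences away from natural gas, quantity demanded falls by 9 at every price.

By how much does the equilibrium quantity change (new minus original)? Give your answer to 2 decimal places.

-3.38

Before the shock: 64 - 5P = 3P - 24 ⇒ 88 = 8P ⇒ P = 11, Q = 9.
With the change applied: demand Qd = 55 - 5P, supply Qs = 3P - 24.
New equilibrium: 55 - 5P = 3P - 24 ⇒ 79 = 8P ⇒ P = 9.875, Q = 5.625.
ΔQ = 5.625 − 9 = -3.38.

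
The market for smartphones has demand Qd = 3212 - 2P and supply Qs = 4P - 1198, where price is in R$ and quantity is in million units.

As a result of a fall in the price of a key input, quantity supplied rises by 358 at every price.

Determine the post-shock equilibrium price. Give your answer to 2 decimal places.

675.33

Solve the original market: 3212 - 2P = 4P - 1198, hence P = 735 and Q = 1742.
With the change applied: demand Qd = 3212 - 2P, supply Qs = 4P - 840.
Setting them equal: 3212 - 2P = 4P - 840 → 4052 = 6P, so P = 2026/3 ≈ 675.3333 and Q = 5584/3 ≈ 1861.3333.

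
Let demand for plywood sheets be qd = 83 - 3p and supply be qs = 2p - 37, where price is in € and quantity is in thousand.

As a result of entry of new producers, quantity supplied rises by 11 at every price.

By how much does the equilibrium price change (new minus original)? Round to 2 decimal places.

Initially, 83 - 3p = 2p - 37, so 120 = 5p and p = 24, q = 11.
The shock moves the curves to qd = 83 - 3p and qs = 2p - 26.
Equate the new curves: 83 - 3p = 2p - 26, giving 109 = 5p, p = 21.8, q = 17.6.
Δp = 21.8 − 24 = -2.20.

-2.20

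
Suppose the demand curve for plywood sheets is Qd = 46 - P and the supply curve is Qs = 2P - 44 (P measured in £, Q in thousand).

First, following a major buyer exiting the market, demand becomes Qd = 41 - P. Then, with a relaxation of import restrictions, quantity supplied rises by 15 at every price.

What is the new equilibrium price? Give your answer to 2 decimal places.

Initially, 46 - P = 2P - 44, so 90 = 3P and P = 30, Q = 16.
After the shift, demand is Qd = 41 - P and supply is Qs = 2P - 29.
Clearing the new market: 41 - P = 2P - 29, so P = 70/3 ≈ 23.3333 and Q = 53/3 ≈ 17.6667.

23.33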